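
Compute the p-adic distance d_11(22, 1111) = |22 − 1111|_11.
d_11(22, 1111) = 1/121

Step 1 — x − y = 22 − 1111 = -1089. Step 2 — v_11(-1089) = 2 (factor: -1089 = −(11^2 · 9); the sign does not affect v_p). Step 3 — |x − y|_11 = 11^{-2} = 1/121.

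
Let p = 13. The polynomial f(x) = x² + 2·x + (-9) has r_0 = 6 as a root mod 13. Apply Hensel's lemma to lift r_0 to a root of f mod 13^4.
r_3 = 18726 (mod 28561)

Hensel: r_{i+1} = r_i − f(r_i)·(f′(r_i))^{-1} mod 13^{i+2}, f′(x) = 2x + 2. Iterate:
  r_0 = 6 (mod 13)
  r_1 = 136 (mod 169)
  r_2 = 1150 (mod 2197)
  r_3 = 18726 (mod 28561)
Final: r = 18726 satisfies f(r) ≡ 0 mod 13^4.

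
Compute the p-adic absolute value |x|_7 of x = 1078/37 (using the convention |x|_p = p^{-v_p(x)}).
|1078/37|_7 = 1/49

Step 1 — compute v_7(x) by factoring powers of 7 out of the numerator and denominator: v_7(1078/37) = 2. Step 2 — apply |x|_p = p^{-v_p(x)} = 7^{-2} = 1/49.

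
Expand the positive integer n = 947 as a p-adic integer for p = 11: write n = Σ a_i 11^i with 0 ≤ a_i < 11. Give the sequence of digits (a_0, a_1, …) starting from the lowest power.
(a_0, a_1, …) = (1, 9, 7)

Repeated division by 11 gives the digits low-to-high: 947 = 1 + 9·11^1 + 7·11^2. Digit sequence: (1, 9, 7).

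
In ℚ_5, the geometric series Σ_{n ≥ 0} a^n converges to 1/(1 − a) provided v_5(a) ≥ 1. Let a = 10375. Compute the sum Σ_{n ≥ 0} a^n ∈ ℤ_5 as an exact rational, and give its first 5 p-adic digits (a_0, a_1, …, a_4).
Σ a^n = 1/(1 − a) = -1/10374;  first 5 digits = (1, 0, 0, 3, 1)

v_5(a) = 3 ≥ 1, so the series converges in ℤ_5 to 1/(1 − a) = 1/(1 − 10375) = -1/10374. Expand this rational in ℤ_5: compute digits iteratively via d_i = x_i mod 5, x_{i+1} = (x_i − d_i)/5. The first 5 digits are (1, 0, 0, 3, 1).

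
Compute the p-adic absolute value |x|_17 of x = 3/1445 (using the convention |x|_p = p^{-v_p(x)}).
|3/1445|_17 = 289

Step 1 — compute v_17(x) by factoring powers of 17 out of the numerator and denominator: v_17(3/1445) = -2. Step 2 — apply |x|_p = p^{-v_p(x)} = 17^{2} = 289.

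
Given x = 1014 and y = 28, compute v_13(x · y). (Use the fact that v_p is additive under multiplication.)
v_13(28392) = 2

v_p(x) = 2 (factor: 1014 = 13^2 · 6); v_p(y) = 0 (factor: 28 = 13^0 · 28). Additivity: v_p(xy) = v_p(x) + v_p(y) = 2 + 0 = 2. (Direct check: xy = 28392 = 13^2 · (168).)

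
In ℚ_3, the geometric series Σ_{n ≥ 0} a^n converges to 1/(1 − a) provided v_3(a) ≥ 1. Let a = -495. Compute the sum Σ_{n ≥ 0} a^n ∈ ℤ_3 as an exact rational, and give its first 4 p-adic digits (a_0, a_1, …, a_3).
Σ a^n = 1/(1 − a) = 1/496;  first 4 digits = (1, 0, 2, 2)

v_3(a) = 2 ≥ 1, so the series converges in ℤ_3 to 1/(1 − a) = 1/(1 − (-495)) = 1/496. Expand this rational in ℤ_3: compute digits iteratively via d_i = x_i mod 3, x_{i+1} = (x_i − d_i)/3. The first 4 digits are (1, 0, 2, 2).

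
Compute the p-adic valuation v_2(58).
v_2(58) = 1

v_2(n) is the largest exponent k such that 2^k divides n. Factor out: 58 = 2^1 · 29. (Sign doesn't affect v_p.) So v_2(58) = 1.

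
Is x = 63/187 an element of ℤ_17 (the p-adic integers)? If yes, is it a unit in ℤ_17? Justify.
x ∉ ℤ_17 (v_17(x) = -1 < 0)

ℤ_17 = {x ∈ ℚ_17 : v_17(x) ≥ 0} and ℤ_17^× = {x ∈ ℤ_17 : v_17(x) = 0}. Here v_17(63/187) = v_17(num) − v_17(den) = -1; compare against these criteria.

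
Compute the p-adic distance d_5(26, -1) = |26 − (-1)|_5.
d_5(26, -1) = 1

Step 1 — x − y = 26 − (-1) = 27. Step 2 — v_5(27) = 0 (factor: 27 = (5^0 · 27); the sign does not affect v_p). Step 3 — |x − y|_5 = 5^{0} = 1.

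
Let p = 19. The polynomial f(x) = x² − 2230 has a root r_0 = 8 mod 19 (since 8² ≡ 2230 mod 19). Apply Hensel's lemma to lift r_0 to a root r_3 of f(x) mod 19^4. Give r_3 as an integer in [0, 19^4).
r_3 = 81594 (mod 130321)

Hensel's recurrence: r_{i+1} = r_i − f(r_i)·(f′(r_i))^{-1} mod 19^{i+2}, with f′(x) = 2x. Iterate:
  r_0 = 8 (mod 19)
  r_1 = 8 (mod 361)
  r_2 = 6145 (mod 6859)
  r_3 = 81594 (mod 130321)
Final: r_3 = 81594, and one checks f(r_3) ≡ 0 mod 19^4.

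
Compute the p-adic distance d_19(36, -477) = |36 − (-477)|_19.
d_19(36, -477) = 1/19

Step 1 — x − y = 36 − (-477) = 513. Step 2 — v_19(513) = 1 (factor: 513 = (19^1 · 27); the sign does not affect v_p). Step 3 — |x − y|_19 = 19^{-1} = 1/19.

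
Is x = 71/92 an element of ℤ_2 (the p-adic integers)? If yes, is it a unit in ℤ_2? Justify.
x ∉ ℤ_2 (v_2(x) = -2 < 0)

ℤ_2 = {x ∈ ℚ_2 : v_2(x) ≥ 0} and ℤ_2^× = {x ∈ ℤ_2 : v_2(x) = 0}. Here v_2(71/92) = v_2(num) − v_2(den) = -2; compare against these criteria.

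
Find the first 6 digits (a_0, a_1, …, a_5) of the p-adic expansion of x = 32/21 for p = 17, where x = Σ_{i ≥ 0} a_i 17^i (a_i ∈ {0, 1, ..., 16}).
(a_0, …, a_5) = (8, 15, 8, 10, 1, 8)

v_17(32/21) = 0 (numerator and denominator both coprime to 17), so x ∈ ℤ_17^×. Compute digits iteratively via a_i = x_i mod 17, x_{i+1} = (x_i − a_i)/17, with x_0 = x:
  x_0 = 32/21;  a_0 = 8;  x_1 = (x_0 − 8)/17 = -8/21
  x_1 = -8/21;  a_1 = 15;  x_2 = (x_1 − 15)/17 = -19/21
  x_2 = -19/21;  a_2 = 8;  x_3 = (x_2 − 8)/17 = -11/21
  x_3 = -11/21;  a_3 = 10;  x_4 = (x_3 − 10)/17 = -13/21
  x_4 = -13/21;  a_4 = 1;  x_5 = (x_4 − 1)/17 = -2/21
  x_5 = -2/21;  a_5 = 8;  x_6 = (x_5 − 8)/17 = -10/21
Digits: (8, 15, 8, 10, 1, 8).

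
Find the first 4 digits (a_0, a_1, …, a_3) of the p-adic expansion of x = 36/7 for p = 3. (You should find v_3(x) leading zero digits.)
(a_0, …, a_3) = (0, 0, 1, 2)

v_3(36/7) = 2, so a_0 = ... = a_1 = 0. Factor out: x = 3^2 · u with u = 4/7 a unit in ℤ_3. Expand u iteratively via a_{v+i} = u_i mod 3, u_{i+1} = (u_i − a_{v+i})/3:
  u_0 = 4/7;  a_2 = 1;  u_1 = (u_0 − 1)/3 = -1/7
  u_1 = -1/7;  a_3 = 2;  u_2 = (u_1 − 2)/3 = -5/7
Digits: (0, 0, 1, 2).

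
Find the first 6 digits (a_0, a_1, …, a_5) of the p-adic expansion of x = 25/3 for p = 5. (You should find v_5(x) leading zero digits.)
(a_0, …, a_5) = (0, 0, 2, 3, 1, 3)

v_5(25/3) = 2, so a_0 = ... = a_1 = 0. Factor out: x = 5^2 · u with u = 1/3 a unit in ℤ_5. Expand u iteratively via a_{v+i} = u_i mod 5, u_{i+1} = (u_i − a_{v+i})/5:
  u_0 = 1/3;  a_2 = 2;  u_1 = (u_0 − 2)/5 = -1/3
  u_1 = -1/3;  a_3 = 3;  u_2 = (u_1 − 3)/5 = -2/3
  u_2 = -2/3;  a_4 = 1;  u_3 = (u_2 − 1)/5 = -1/3
  u_3 = -1/3;  a_5 = 3;  u_4 = (u_3 − 3)/5 = -2/3
Digits: (0, 0, 2, 3, 1, 3).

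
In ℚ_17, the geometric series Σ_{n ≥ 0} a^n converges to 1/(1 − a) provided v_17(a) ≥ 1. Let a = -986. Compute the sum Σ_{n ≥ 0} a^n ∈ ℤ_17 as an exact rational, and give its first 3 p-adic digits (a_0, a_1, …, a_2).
Σ a^n = 1/(1 − a) = 1/987;  first 3 digits = (1, 10, 11)

v_17(a) = 1 ≥ 1, so the series converges in ℤ_17 to 1/(1 − a) = 1/(1 − (-986)) = 1/987. Expand this rational in ℤ_17: compute digits iteratively via d_i = x_i mod 17, x_{i+1} = (x_i − d_i)/17. The first 3 digits are (1, 10, 11).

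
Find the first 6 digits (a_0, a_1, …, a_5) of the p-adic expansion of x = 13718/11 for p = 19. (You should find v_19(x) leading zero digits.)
(a_0, …, a_5) = (0, 0, 0, 14, 1, 12)

v_19(13718/11) = 3, so a_0 = ... = a_2 = 0. Factor out: x = 19^3 · u with u = 2/11 a unit in ℤ_19. Expand u iteratively via a_{v+i} = u_i mod 19, u_{i+1} = (u_i − a_{v+i})/19:
  u_0 = 2/11;  a_3 = 14;  u_1 = (u_0 − 14)/19 = -8/11
  u_1 = -8/11;  a_4 = 1;  u_2 = (u_1 − 1)/19 = -1/11
  u_2 = -1/11;  a_5 = 12;  u_3 = (u_2 − 12)/19 = -7/11
Digits: (0, 0, 0, 14, 1, 12).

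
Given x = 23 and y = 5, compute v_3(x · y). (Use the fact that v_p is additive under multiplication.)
v_3(115) = 0

v_p(x) = 0 (factor: 23 = 3^0 · 23); v_p(y) = 0 (factor: 5 = 3^0 · 5). Additivity: v_p(xy) = v_p(x) + v_p(y) = 0 + 0 = 0. (Direct check: xy = 115 = 3^0 · (115).)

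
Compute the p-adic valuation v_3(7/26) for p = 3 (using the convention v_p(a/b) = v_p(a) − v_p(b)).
v_3(7/26) = 0

Factor powers of 3 from the numerator and denominator of the reduced fraction: 7 = 3^0 · 7 and 26 = 3^0 · 26. Apply v_p(a/b) = v_p(a) − v_p(b): v_3(7/26) = 0 − 0 = 0.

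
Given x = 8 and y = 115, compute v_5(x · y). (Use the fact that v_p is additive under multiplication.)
v_5(920) = 1

v_p(x) = 0 (factor: 8 = 5^0 · 8); v_p(y) = 1 (factor: 115 = 5^1 · 23). Additivity: v_p(xy) = v_p(x) + v_p(y) = 0 + 1 = 1. (Direct check: xy = 920 = 5^1 · (184).)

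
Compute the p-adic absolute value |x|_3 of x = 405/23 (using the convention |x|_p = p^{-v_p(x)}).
|405/23|_3 = 1/81

Step 1 — compute v_3(x) by factoring powers of 3 out of the numerator and denominator: v_3(405/23) = 4. Step 2 — apply |x|_p = p^{-v_p(x)} = 3^{-4} = 1/81.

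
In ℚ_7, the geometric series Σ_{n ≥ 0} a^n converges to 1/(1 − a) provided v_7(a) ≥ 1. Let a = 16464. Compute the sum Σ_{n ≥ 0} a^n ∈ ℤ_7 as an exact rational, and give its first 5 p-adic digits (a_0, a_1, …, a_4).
Σ a^n = 1/(1 − a) = -1/16463;  first 5 digits = (1, 0, 0, 6, 6)

v_7(a) = 3 ≥ 1, so the series converges in ℤ_7 to 1/(1 − a) = 1/(1 − 16464) = -1/16463. Expand this rational in ℤ_7: compute digits iteratively via d_i = x_i mod 7, x_{i+1} = (x_i − d_i)/7. The first 5 digits are (1, 0, 0, 6, 6).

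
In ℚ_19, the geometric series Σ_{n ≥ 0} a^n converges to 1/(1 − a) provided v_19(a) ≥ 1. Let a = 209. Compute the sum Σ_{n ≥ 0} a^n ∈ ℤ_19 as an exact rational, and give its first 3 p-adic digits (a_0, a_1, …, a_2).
Σ a^n = 1/(1 − a) = -1/208;  first 3 digits = (1, 11, 7)

v_19(a) = 1 ≥ 1, so the series converges in ℤ_19 to 1/(1 − a) = 1/(1 − 209) = -1/208. Expand this rational in ℤ_19: compute digits iteratively via d_i = x_i mod 19, x_{i+1} = (x_i − d_i)/19. The first 3 digits are (1, 11, 7).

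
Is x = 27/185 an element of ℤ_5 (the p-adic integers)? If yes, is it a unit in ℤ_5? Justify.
x ∉ ℤ_5 (v_5(x) = -1 < 0)

ℤ_5 = {x ∈ ℚ_5 : v_5(x) ≥ 0} and ℤ_5^× = {x ∈ ℤ_5 : v_5(x) = 0}. Here v_5(27/185) = v_5(num) − v_5(den) = -1; compare against these criteria.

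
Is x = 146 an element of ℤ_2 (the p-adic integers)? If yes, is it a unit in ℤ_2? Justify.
x ∈ ℤ_2 but not a unit; v_2(x) = 1 > 0

ℤ_2 = {x ∈ ℚ_2 : v_2(x) ≥ 0} and ℤ_2^× = {x ∈ ℤ_2 : v_2(x) = 0}. Here v_2(146) = v_2(num) − v_2(den) = 1; compare against these criteria.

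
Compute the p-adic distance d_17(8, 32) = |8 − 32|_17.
d_17(8, 32) = 1

Step 1 — x − y = 8 − 32 = -24. Step 2 — v_17(-24) = 0 (factor: -24 = −(17^0 · 24); the sign does not affect v_p). Step 3 — |x − y|_17 = 17^{0} = 1.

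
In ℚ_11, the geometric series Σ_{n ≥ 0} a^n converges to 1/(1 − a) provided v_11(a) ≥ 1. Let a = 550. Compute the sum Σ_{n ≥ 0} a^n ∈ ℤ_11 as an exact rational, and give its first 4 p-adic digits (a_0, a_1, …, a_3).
Σ a^n = 1/(1 − a) = -1/549;  first 4 digits = (1, 6, 7, 3)

v_11(a) = 1 ≥ 1, so the series converges in ℤ_11 to 1/(1 − a) = 1/(1 − 550) = -1/549. Expand this rational in ℤ_11: compute digits iteratively via d_i = x_i mod 11, x_{i+1} = (x_i − d_i)/11. The first 4 digits are (1, 6, 7, 3).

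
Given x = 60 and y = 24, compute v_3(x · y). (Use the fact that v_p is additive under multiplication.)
v_3(1440) = 2

v_p(x) = 1 (factor: 60 = 3^1 · 20); v_p(y) = 1 (factor: 24 = 3^1 · 8). Additivity: v_p(xy) = v_p(x) + v_p(y) = 1 + 1 = 2. (Direct check: xy = 1440 = 3^2 · (160).)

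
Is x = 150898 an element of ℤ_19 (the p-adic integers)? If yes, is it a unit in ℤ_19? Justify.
x ∈ ℤ_19 but not a unit; v_19(x) = 3 > 0

ℤ_19 = {x ∈ ℚ_19 : v_19(x) ≥ 0} and ℤ_19^× = {x ∈ ℤ_19 : v_19(x) = 0}. Here v_19(150898) = v_19(num) − v_19(den) = 3; compare against these criteria.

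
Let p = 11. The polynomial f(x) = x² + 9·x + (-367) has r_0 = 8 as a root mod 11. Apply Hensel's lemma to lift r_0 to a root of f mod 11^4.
r_3 = 206 (mod 14641)

Hensel: r_{i+1} = r_i − f(r_i)·(f′(r_i))^{-1} mod 11^{i+2}, f′(x) = 2x + 9. Iterate:
  r_0 = 8 (mod 11)
  r_1 = 85 (mod 121)
  r_2 = 206 (mod 1331)
  r_3 = 206 (mod 14641)
Final: r = 206 satisfies f(r) ≡ 0 mod 11^4.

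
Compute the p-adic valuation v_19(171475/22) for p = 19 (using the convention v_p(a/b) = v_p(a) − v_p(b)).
v_19(171475/22) = 3

Factor powers of 19 from the numerator and denominator of the reduced fraction: 171475 = 19^3 · 25 and 22 = 19^0 · 22. Apply v_p(a/b) = v_p(a) − v_p(b): v_19(171475/22) = 3 − 0 = 3.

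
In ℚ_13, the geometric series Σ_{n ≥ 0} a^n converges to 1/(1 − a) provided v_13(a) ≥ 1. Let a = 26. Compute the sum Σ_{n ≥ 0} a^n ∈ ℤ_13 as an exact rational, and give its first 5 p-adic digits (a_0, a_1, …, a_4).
Σ a^n = 1/(1 − a) = -1/25;  first 5 digits = (1, 2, 4, 8, 3)

v_13(a) = 1 ≥ 1, so the series converges in ℤ_13 to 1/(1 − a) = 1/(1 − 26) = -1/25. Expand this rational in ℤ_13: compute digits iteratively via d_i = x_i mod 13, x_{i+1} = (x_i − d_i)/13. The first 5 digits are (1, 2, 4, 8, 3).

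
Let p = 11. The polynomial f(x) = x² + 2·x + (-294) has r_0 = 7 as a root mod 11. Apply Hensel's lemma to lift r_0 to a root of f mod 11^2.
r_1 = 29 (mod 121)

Hensel: r_{i+1} = r_i − f(r_i)·(f′(r_i))^{-1} mod 11^{i+2}, f′(x) = 2x + 2. Iterate:
  r_0 = 7 (mod 11)
  r_1 = 29 (mod 121)
Final: r = 29 satisfies f(r) ≡ 0 mod 11^2.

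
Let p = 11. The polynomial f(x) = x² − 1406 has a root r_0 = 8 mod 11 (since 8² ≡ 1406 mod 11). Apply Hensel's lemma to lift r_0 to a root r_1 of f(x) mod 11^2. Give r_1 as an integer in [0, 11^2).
r_1 = 107 (mod 121)

Hensel's recurrence: r_{i+1} = r_i − f(r_i)·(f′(r_i))^{-1} mod 11^{i+2}, with f′(x) = 2x. Iterate:
  r_0 = 8 (mod 11)
  r_1 = 107 (mod 121)
Final: r_1 = 107, and one checks f(r_1) ≡ 0 mod 11^2.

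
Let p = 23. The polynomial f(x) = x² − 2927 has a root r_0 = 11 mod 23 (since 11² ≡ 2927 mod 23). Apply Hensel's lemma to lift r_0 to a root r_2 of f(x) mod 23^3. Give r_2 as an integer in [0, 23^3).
r_2 = 7256 (mod 12167)

Hensel's recurrence: r_{i+1} = r_i − f(r_i)·(f′(r_i))^{-1} mod 23^{i+2}, with f′(x) = 2x. Iterate:
  r_0 = 11 (mod 23)
  r_1 = 379 (mod 529)
  r_2 = 7256 (mod 12167)
Final: r_2 = 7256, and one checks f(r_2) ≡ 0 mod 23^3.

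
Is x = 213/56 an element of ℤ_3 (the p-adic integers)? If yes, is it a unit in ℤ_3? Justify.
x ∈ ℤ_3 but not a unit; v_3(x) = 1 > 0

ℤ_3 = {x ∈ ℚ_3 : v_3(x) ≥ 0} and ℤ_3^× = {x ∈ ℤ_3 : v_3(x) = 0}. Here v_3(213/56) = v_3(num) − v_3(den) = 1; compare against these criteria.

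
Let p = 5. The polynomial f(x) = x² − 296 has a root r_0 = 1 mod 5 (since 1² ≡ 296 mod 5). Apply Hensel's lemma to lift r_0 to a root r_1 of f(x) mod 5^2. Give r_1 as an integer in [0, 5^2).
r_1 = 11 (mod 25)

Hensel's recurrence: r_{i+1} = r_i − f(r_i)·(f′(r_i))^{-1} mod 5^{i+2}, with f′(x) = 2x. Iterate:
  r_0 = 1 (mod 5)
  r_1 = 11 (mod 25)
Final: r_1 = 11, and one checks f(r_1) ≡ 0 mod 5^2.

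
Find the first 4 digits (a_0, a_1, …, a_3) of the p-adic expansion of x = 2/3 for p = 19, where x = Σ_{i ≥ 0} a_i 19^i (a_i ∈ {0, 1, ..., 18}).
(a_0, …, a_3) = (7, 6, 6, 6)

v_19(2/3) = 0 (numerator and denominator both coprime to 19), so x ∈ ℤ_19^×. Compute digits iteratively via a_i = x_i mod 19, x_{i+1} = (x_i − a_i)/19, with x_0 = x:
  x_0 = 2/3;  a_0 = 7;  x_1 = (x_0 − 7)/19 = -1/3
  x_1 = -1/3;  a_1 = 6;  x_2 = (x_1 − 6)/19 = -1/3
  x_2 = -1/3;  a_2 = 6;  x_3 = (x_2 − 6)/19 = -1/3
  x_3 = -1/3;  a_3 = 6;  x_4 = (x_3 − 6)/19 = -1/3
Digits: (7, 6, 6, 6).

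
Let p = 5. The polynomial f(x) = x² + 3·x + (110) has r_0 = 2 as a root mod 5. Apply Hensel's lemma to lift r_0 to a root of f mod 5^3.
r_2 = 42 (mod 125)

Hensel: r_{i+1} = r_i − f(r_i)·(f′(r_i))^{-1} mod 5^{i+2}, f′(x) = 2x + 3. Iterate:
  r_0 = 2 (mod 5)
  r_1 = 17 (mod 25)
  r_2 = 42 (mod 125)
Final: r = 42 satisfies f(r) ≡ 0 mod 5^3.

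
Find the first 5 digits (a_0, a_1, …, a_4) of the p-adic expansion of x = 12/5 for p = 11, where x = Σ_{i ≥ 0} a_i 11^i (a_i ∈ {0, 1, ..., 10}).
(a_0, …, a_4) = (9, 6, 6, 6, 6)

v_11(12/5) = 0 (numerator and denominator both coprime to 11), so x ∈ ℤ_11^×. Compute digits iteratively via a_i = x_i mod 11, x_{i+1} = (x_i − a_i)/11, with x_0 = x:
  x_0 = 12/5;  a_0 = 9;  x_1 = (x_0 − 9)/11 = -3/5
  x_1 = -3/5;  a_1 = 6;  x_2 = (x_1 − 6)/11 = -3/5
  x_2 = -3/5;  a_2 = 6;  x_3 = (x_2 − 6)/11 = -3/5
  x_3 = -3/5;  a_3 = 6;  x_4 = (x_3 − 6)/11 = -3/5
  x_4 = -3/5;  a_4 = 6;  x_5 = (x_4 − 6)/11 = -3/5
Digits: (9, 6, 6, 6, 6).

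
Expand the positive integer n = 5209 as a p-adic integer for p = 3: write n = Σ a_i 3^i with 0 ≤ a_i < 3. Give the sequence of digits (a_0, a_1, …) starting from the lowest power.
(a_0, a_1, …) = (1, 2, 2, 0, 1, 0, 1, 2)

Repeated division by 3 gives the digits low-to-high: 5209 = 1 + 2·3^1 + 2·3^2 + 1·3^4 + 1·3^6 + 2·3^7. Digit sequence: (1, 2, 2, 0, 1, 0, 1, 2).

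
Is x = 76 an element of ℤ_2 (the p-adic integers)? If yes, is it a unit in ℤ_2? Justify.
x ∈ ℤ_2 but not a unit; v_2(x) = 2 > 0

ℤ_2 = {x ∈ ℚ_2 : v_2(x) ≥ 0} and ℤ_2^× = {x ∈ ℤ_2 : v_2(x) = 0}. Here v_2(76) = v_2(num) − v_2(den) = 2; compare against these criteria.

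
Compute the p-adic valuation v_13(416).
v_13(416) = 1

v_13(n) is the largest exponent k such that 13^k divides n. Factor out: 416 = 13^1 · 32. (Sign doesn't affect v_p.) So v_13(416) = 1.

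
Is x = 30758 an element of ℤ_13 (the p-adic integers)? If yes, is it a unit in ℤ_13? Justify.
x ∈ ℤ_13 but not a unit; v_13(x) = 3 > 0

ℤ_13 = {x ∈ ℚ_13 : v_13(x) ≥ 0} and ℤ_13^× = {x ∈ ℤ_13 : v_13(x) = 0}. Here v_13(30758) = v_13(num) − v_13(den) = 3; compare against these criteria.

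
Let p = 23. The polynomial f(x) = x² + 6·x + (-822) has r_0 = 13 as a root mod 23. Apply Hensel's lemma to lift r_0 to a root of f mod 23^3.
r_2 = 5602 (mod 12167)

Hensel: r_{i+1} = r_i − f(r_i)·(f′(r_i))^{-1} mod 23^{i+2}, f′(x) = 2x + 6. Iterate:
  r_0 = 13 (mod 23)
  r_1 = 312 (mod 529)
  r_2 = 5602 (mod 12167)
Final: r = 5602 satisfies f(r) ≡ 0 mod 23^3.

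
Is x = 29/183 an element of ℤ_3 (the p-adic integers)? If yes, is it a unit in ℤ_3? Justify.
x ∉ ℤ_3 (v_3(x) = -1 < 0)

ℤ_3 = {x ∈ ℚ_3 : v_3(x) ≥ 0} and ℤ_3^× = {x ∈ ℤ_3 : v_3(x) = 0}. Here v_3(29/183) = v_3(num) − v_3(den) = -1; compare against these criteria.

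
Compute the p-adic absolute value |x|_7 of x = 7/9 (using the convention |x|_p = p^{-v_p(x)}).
|7/9|_7 = 1/7

Step 1 — compute v_7(x) by factoring powers of 7 out of the numerator and denominator: v_7(7/9) = 1. Step 2 — apply |x|_p = p^{-v_p(x)} = 7^{-1} = 1/7.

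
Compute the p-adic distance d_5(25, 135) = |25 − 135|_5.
d_5(25, 135) = 1/5

Step 1 — x − y = 25 − 135 = -110. Step 2 — v_5(-110) = 1 (factor: -110 = −(5^1 · 22); the sign does not affect v_p). Step 3 — |x − y|_5 = 5^{-1} = 1/5.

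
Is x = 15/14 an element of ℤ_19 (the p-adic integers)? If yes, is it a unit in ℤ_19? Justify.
x ∈ ℤ_19^× (unit); v_19(x) = 0

ℤ_19 = {x ∈ ℚ_19 : v_19(x) ≥ 0} and ℤ_19^× = {x ∈ ℤ_19 : v_19(x) = 0}. Here v_19(15/14) = v_19(num) − v_19(den) = 0; compare against these criteria.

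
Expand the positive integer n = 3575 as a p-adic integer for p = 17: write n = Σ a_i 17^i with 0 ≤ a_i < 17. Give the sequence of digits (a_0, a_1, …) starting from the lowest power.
(a_0, a_1, …) = (5, 6, 12)

Repeated division by 17 gives the digits low-to-high: 3575 = 5 + 6·17^1 + 12·17^2. Digit sequence: (5, 6, 12).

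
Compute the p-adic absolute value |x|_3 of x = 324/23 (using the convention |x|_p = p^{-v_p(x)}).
|324/23|_3 = 1/81

Step 1 — compute v_3(x) by factoring powers of 3 out of the numerator and denominator: v_3(324/23) = 4. Step 2 — apply |x|_p = p^{-v_p(x)} = 3^{-4} = 1/81.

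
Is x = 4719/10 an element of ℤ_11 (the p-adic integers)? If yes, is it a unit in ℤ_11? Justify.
x ∈ ℤ_11 but not a unit; v_11(x) = 2 > 0

ℤ_11 = {x ∈ ℚ_11 : v_11(x) ≥ 0} and ℤ_11^× = {x ∈ ℤ_11 : v_11(x) = 0}. Here v_11(4719/10) = v_11(num) − v_11(den) = 2; compare against these criteria.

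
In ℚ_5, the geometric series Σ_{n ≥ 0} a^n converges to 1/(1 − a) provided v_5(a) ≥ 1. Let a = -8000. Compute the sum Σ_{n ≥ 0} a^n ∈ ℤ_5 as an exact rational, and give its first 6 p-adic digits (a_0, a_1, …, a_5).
Σ a^n = 1/(1 − a) = 1/8001;  first 6 digits = (1, 0, 0, 1, 2, 2)

v_5(a) = 3 ≥ 1, so the series converges in ℤ_5 to 1/(1 − a) = 1/(1 − (-8000)) = 1/8001. Expand this rational in ℤ_5: compute digits iteratively via d_i = x_i mod 5, x_{i+1} = (x_i − d_i)/5. The first 6 digits are (1, 0, 0, 1, 2, 2).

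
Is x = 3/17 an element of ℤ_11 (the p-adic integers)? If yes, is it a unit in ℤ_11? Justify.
x ∈ ℤ_11^× (unit); v_11(x) = 0

ℤ_11 = {x ∈ ℚ_11 : v_11(x) ≥ 0} and ℤ_11^× = {x ∈ ℤ_11 : v_11(x) = 0}. Here v_11(3/17) = v_11(num) − v_11(den) = 0; compare against these criteria.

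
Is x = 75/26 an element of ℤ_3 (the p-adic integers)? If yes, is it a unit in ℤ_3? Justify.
x ∈ ℤ_3 but not a unit; v_3(x) = 1 > 0

ℤ_3 = {x ∈ ℚ_3 : v_3(x) ≥ 0} and ℤ_3^× = {x ∈ ℤ_3 : v_3(x) = 0}. Here v_3(75/26) = v_3(num) − v_3(den) = 1; compare against these criteria.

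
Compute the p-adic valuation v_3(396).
v_3(396) = 2

v_3(n) is the largest exponent k such that 3^k divides n. Factor out: 396 = 3^2 · 44. (Sign doesn't affect v_p.) So v_3(396) = 2.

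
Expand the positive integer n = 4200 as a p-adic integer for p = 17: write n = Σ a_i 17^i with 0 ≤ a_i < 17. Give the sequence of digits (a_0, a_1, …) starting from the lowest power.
(a_0, a_1, …) = (1, 9, 14)

Repeated division by 17 gives the digits low-to-high: 4200 = 1 + 9·17^1 + 14·17^2. Digit sequence: (1, 9, 14).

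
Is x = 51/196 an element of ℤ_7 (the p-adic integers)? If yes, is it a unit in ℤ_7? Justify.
x ∉ ℤ_7 (v_7(x) = -2 < 0)

ℤ_7 = {x ∈ ℚ_7 : v_7(x) ≥ 0} and ℤ_7^× = {x ∈ ℤ_7 : v_7(x) = 0}. Here v_7(51/196) = v_7(num) − v_7(den) = -2; compare against these criteria.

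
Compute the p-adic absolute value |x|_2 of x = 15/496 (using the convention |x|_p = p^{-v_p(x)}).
|15/496|_2 = 16

Step 1 — compute v_2(x) by factoring powers of 2 out of the numerator and denominator: v_2(15/496) = -4. Step 2 — apply |x|_p = p^{-v_p(x)} = 2^{4} = 16.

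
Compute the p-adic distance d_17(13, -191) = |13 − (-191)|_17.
d_17(13, -191) = 1/17

Step 1 — x − y = 13 − (-191) = 204. Step 2 — v_17(204) = 1 (factor: 204 = (17^1 · 12); the sign does not affect v_p). Step 3 — |x − y|_17 = 17^{-1} = 1/17.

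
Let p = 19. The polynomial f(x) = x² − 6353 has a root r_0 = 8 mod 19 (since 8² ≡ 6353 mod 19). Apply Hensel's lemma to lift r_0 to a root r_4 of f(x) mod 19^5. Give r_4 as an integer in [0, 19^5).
r_4 = 2292909 (mod 2476099)

Hensel's recurrence: r_{i+1} = r_i − f(r_i)·(f′(r_i))^{-1} mod 19^{i+2}, with f′(x) = 2x. Iterate:
  r_0 = 8 (mod 19)
  r_1 = 198 (mod 361)
  r_2 = 2003 (mod 6859)
  r_3 = 77452 (mod 130321)
  r_4 = 2292909 (mod 2476099)
Final: r_4 = 2292909, and one checks f(r_4) ≡ 0 mod 19^5.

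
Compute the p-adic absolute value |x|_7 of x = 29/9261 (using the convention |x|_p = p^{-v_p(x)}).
|29/9261|_7 = 343

Step 1 — compute v_7(x) by factoring powers of 7 out of the numerator and denominator: v_7(29/9261) = -3. Step 2 — apply |x|_p = p^{-v_p(x)} = 7^{3} = 343.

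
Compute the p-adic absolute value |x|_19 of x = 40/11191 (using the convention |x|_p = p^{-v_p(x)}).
|40/11191|_19 = 361

Step 1 — compute v_19(x) by factoring powers of 19 out of the numerator and denominator: v_19(40/11191) = -2. Step 2 — apply |x|_p = p^{-v_p(x)} = 19^{2} = 361.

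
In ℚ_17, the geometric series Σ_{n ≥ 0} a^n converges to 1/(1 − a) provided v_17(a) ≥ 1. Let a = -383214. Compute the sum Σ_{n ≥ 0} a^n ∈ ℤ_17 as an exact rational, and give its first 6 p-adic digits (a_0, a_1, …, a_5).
Σ a^n = 1/(1 − a) = 1/383215;  first 6 digits = (1, 0, 0, 7, 12, 16)

v_17(a) = 3 ≥ 1, so the series converges in ℤ_17 to 1/(1 − a) = 1/(1 − (-383214)) = 1/383215. Expand this rational in ℤ_17: compute digits iteratively via d_i = x_i mod 17, x_{i+1} = (x_i − d_i)/17. The first 6 digits are (1, 0, 0, 7, 12, 16).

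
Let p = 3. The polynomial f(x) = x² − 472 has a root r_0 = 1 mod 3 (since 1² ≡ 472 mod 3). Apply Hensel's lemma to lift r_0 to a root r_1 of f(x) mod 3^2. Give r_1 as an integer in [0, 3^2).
r_1 = 7 (mod 9)

Hensel's recurrence: r_{i+1} = r_i − f(r_i)·(f′(r_i))^{-1} mod 3^{i+2}, with f′(x) = 2x. Iterate:
  r_0 = 1 (mod 3)
  r_1 = 7 (mod 9)
Final: r_1 = 7, and one checks f(r_1) ≡ 0 mod 3^2.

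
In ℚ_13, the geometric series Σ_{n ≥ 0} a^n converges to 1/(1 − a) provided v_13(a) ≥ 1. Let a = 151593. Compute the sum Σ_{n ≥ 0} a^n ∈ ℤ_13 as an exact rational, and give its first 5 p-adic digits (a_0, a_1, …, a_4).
Σ a^n = 1/(1 − a) = -1/151592;  first 5 digits = (1, 0, 0, 4, 5)

v_13(a) = 3 ≥ 1, so the series converges in ℤ_13 to 1/(1 − a) = 1/(1 − 151593) = -1/151592. Expand this rational in ℤ_13: compute digits iteratively via d_i = x_i mod 13, x_{i+1} = (x_i − d_i)/13. The first 5 digits are (1, 0, 0, 4, 5).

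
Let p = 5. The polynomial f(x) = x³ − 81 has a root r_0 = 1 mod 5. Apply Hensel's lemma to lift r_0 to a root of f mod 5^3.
r_2 = 11 (mod 125)

Hensel: r_{i+1} = r_i − f(r_i)/f′(r_i) mod 5^{i+2}, where f′(x) = 3x². Iterate:
  r_0 = 1 (mod 5)
  r_1 = 11 (mod 25)
  r_2 = 11 (mod 125)
Final: r = 11 with f(r) ≡ 0 mod 5^3.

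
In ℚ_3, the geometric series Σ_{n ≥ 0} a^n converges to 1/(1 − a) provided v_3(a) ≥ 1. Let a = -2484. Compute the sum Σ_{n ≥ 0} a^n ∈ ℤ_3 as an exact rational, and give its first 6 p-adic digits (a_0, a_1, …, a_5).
Σ a^n = 1/(1 − a) = 1/2485;  first 6 digits = (1, 0, 0, 1, 2, 1)

v_3(a) = 3 ≥ 1, so the series converges in ℤ_3 to 1/(1 − a) = 1/(1 − (-2484)) = 1/2485. Expand this rational in ℤ_3: compute digits iteratively via d_i = x_i mod 3, x_{i+1} = (x_i − d_i)/3. The first 6 digits are (1, 0, 0, 1, 2, 1).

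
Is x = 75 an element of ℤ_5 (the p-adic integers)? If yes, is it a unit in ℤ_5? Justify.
x ∈ ℤ_5 but not a unit; v_5(x) = 2 > 0

ℤ_5 = {x ∈ ℚ_5 : v_5(x) ≥ 0} and ℤ_5^× = {x ∈ ℤ_5 : v_5(x) = 0}. Here v_5(75) = v_5(num) − v_5(den) = 2; compare against these criteria.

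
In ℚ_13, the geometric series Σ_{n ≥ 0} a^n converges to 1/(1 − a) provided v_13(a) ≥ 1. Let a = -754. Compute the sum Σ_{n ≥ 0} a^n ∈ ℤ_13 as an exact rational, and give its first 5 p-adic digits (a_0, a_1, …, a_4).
Σ a^n = 1/(1 − a) = 1/755;  first 5 digits = (1, 7, 5, 3, 9)

v_13(a) = 1 ≥ 1, so the series converges in ℤ_13 to 1/(1 − a) = 1/(1 − (-754)) = 1/755. Expand this rational in ℤ_13: compute digits iteratively via d_i = x_i mod 13, x_{i+1} = (x_i − d_i)/13. The first 5 digits are (1, 7, 5, 3, 9).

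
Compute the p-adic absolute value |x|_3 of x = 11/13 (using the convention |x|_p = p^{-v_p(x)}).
|11/13|_3 = 1

Step 1 — compute v_3(x) by factoring powers of 3 out of the numerator and denominator: v_3(11/13) = 0. Step 2 — apply |x|_p = p^{-v_p(x)} = 3^{0} = 1.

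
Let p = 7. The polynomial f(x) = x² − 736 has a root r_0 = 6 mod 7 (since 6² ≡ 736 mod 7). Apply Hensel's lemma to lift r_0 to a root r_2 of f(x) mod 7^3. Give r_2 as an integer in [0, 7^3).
r_2 = 146 (mod 343)

Hensel's recurrence: r_{i+1} = r_i − f(r_i)·(f′(r_i))^{-1} mod 7^{i+2}, with f′(x) = 2x. Iterate:
  r_0 = 6 (mod 7)
  r_1 = 48 (mod 49)
  r_2 = 146 (mod 343)
Final: r_2 = 146, and one checks f(r_2) ≡ 0 mod 7^3.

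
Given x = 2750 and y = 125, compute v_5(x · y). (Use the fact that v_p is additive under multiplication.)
v_5(343750) = 6

v_p(x) = 3 (factor: 2750 = 5^3 · 22); v_p(y) = 3 (factor: 125 = 5^3 · 1). Additivity: v_p(xy) = v_p(x) + v_p(y) = 3 + 3 = 6. (Direct check: xy = 343750 = 5^6 · (22).)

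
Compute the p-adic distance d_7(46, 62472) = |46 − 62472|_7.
d_7(46, 62472) = 1/2401

Step 1 — x − y = 46 − 62472 = -62426. Step 2 — v_7(-62426) = 4 (factor: -62426 = −(7^4 · 26); the sign does not affect v_p). Step 3 — |x − y|_7 = 7^{-4} = 1/2401.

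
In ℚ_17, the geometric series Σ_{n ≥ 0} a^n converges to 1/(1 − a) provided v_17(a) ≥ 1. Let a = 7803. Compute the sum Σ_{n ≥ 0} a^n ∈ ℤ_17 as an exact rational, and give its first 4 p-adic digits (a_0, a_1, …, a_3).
Σ a^n = 1/(1 − a) = -1/7802;  first 4 digits = (1, 0, 10, 1)

v_17(a) = 2 ≥ 1, so the series converges in ℤ_17 to 1/(1 − a) = 1/(1 − 7803) = -1/7802. Expand this rational in ℤ_17: compute digits iteratively via d_i = x_i mod 17, x_{i+1} = (x_i − d_i)/17. The first 4 digits are (1, 0, 10, 1).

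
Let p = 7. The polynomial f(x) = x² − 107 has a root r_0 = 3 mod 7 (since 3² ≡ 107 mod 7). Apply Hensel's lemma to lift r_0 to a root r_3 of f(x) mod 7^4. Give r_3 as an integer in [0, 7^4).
r_3 = 1620 (mod 2401)

Hensel's recurrence: r_{i+1} = r_i − f(r_i)·(f′(r_i))^{-1} mod 7^{i+2}, with f′(x) = 2x. Iterate:
  r_0 = 3 (mod 7)
  r_1 = 3 (mod 49)
  r_2 = 248 (mod 343)
  r_3 = 1620 (mod 2401)
Final: r_3 = 1620, and one checks f(r_3) ≡ 0 mod 7^4.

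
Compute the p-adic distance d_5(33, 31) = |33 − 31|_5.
d_5(33, 31) = 1

Step 1 — x − y = 33 − 31 = 2. Step 2 — v_5(2) = 0 (factor: 2 = (5^0 · 2); the sign does not affect v_p). Step 3 — |x − y|_5 = 5^{0} = 1.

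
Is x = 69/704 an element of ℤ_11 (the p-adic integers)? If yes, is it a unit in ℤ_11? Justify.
x ∉ ℤ_11 (v_11(x) = -1 < 0)

ℤ_11 = {x ∈ ℚ_11 : v_11(x) ≥ 0} and ℤ_11^× = {x ∈ ℤ_11 : v_11(x) = 0}. Here v_11(69/704) = v_11(num) − v_11(den) = -1; compare against these criteria.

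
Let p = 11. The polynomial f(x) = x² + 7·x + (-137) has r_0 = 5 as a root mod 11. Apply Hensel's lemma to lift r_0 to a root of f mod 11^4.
r_3 = 3547 (mod 14641)

Hensel: r_{i+1} = r_i − f(r_i)·(f′(r_i))^{-1} mod 11^{i+2}, f′(x) = 2x + 7. Iterate:
  r_0 = 5 (mod 11)
  r_1 = 38 (mod 121)
  r_2 = 885 (mod 1331)
  r_3 = 3547 (mod 14641)
Final: r = 3547 satisfies f(r) ≡ 0 mod 11^4.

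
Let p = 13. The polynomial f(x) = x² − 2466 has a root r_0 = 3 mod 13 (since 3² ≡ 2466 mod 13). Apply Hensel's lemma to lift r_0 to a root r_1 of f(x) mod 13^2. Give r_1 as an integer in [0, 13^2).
r_1 = 159 (mod 169)

Hensel's recurrence: r_{i+1} = r_i − f(r_i)·(f′(r_i))^{-1} mod 13^{i+2}, with f′(x) = 2x. Iterate:
  r_0 = 3 (mod 13)
  r_1 = 159 (mod 169)
Final: r_1 = 159, and one checks f(r_1) ≡ 0 mod 13^2.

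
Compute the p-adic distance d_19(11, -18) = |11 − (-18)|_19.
d_19(11, -18) = 1

Step 1 — x − y = 11 − (-18) = 29. Step 2 — v_19(29) = 0 (factor: 29 = (19^0 · 29); the sign does not affect v_p). Step 3 — |x − y|_19 = 19^{0} = 1.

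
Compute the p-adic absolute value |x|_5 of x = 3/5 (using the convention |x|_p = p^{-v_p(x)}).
|3/5|_5 = 5

Step 1 — compute v_5(x) by factoring powers of 5 out of the numerator and denominator: v_5(3/5) = -1. Step 2 — apply |x|_p = p^{-v_p(x)} = 5^{1} = 5.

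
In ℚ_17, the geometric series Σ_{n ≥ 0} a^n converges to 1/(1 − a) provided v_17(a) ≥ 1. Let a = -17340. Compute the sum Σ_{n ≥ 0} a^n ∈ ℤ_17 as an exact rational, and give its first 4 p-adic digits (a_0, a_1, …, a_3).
Σ a^n = 1/(1 − a) = 1/17341;  first 4 digits = (1, 0, 8, 13)

v_17(a) = 2 ≥ 1, so the series converges in ℤ_17 to 1/(1 − a) = 1/(1 − (-17340)) = 1/17341. Expand this rational in ℤ_17: compute digits iteratively via d_i = x_i mod 17, x_{i+1} = (x_i − d_i)/17. The first 4 digits are (1, 0, 8, 13).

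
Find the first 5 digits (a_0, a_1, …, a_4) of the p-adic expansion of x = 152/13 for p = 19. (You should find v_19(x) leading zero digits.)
(a_0, …, a_4) = (0, 5, 10, 17, 2)

v_19(152/13) = 1, so a_0 = ... = a_0 = 0. Factor out: x = 19^1 · u with u = 8/13 a unit in ℤ_19. Expand u iteratively via a_{v+i} = u_i mod 19, u_{i+1} = (u_i − a_{v+i})/19:
  u_0 = 8/13;  a_1 = 5;  u_1 = (u_0 − 5)/19 = -3/13
  u_1 = -3/13;  a_2 = 10;  u_2 = (u_1 − 10)/19 = -7/13
  u_2 = -7/13;  a_3 = 17;  u_3 = (u_2 − 17)/19 = -12/13
  u_3 = -12/13;  a_4 = 2;  u_4 = (u_3 − 2)/19 = -2/13
Digits: (0, 5, 10, 17, 2).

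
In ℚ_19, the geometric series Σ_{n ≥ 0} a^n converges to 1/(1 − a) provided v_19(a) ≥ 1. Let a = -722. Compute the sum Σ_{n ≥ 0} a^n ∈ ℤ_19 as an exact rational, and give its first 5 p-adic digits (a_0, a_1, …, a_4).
Σ a^n = 1/(1 − a) = 1/723;  first 5 digits = (1, 0, 17, 18, 3)

v_19(a) = 2 ≥ 1, so the series converges in ℤ_19 to 1/(1 − a) = 1/(1 − (-722)) = 1/723. Expand this rational in ℤ_19: compute digits iteratively via d_i = x_i mod 19, x_{i+1} = (x_i − d_i)/19. The first 5 digits are (1, 0, 17, 18, 3).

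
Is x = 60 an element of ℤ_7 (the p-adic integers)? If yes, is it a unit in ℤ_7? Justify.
x ∈ ℤ_7^× (unit); v_7(x) = 0

ℤ_7 = {x ∈ ℚ_7 : v_7(x) ≥ 0} and ℤ_7^× = {x ∈ ℤ_7 : v_7(x) = 0}. Here v_7(60) = v_7(num) − v_7(den) = 0; compare against these criteria.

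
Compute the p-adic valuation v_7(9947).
v_7(9947) = 3

v_7(n) is the largest exponent k such that 7^k divides n. Factor out: 9947 = 7^3 · 29. (Sign doesn't affect v_p.) So v_7(9947) = 3.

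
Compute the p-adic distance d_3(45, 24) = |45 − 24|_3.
d_3(45, 24) = 1/3

Step 1 — x − y = 45 − 24 = 21. Step 2 — v_3(21) = 1 (factor: 21 = (3^1 · 7); the sign does not affect v_p). Step 3 — |x − y|_3 = 3^{-1} = 1/3.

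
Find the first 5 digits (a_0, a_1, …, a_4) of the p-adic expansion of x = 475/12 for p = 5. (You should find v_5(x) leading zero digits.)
(a_0, …, a_4) = (0, 0, 2, 2, 0)

v_5(475/12) = 2, so a_0 = ... = a_1 = 0. Factor out: x = 5^2 · u with u = 19/12 a unit in ℤ_5. Expand u iteratively via a_{v+i} = u_i mod 5, u_{i+1} = (u_i − a_{v+i})/5:
  u_0 = 19/12;  a_2 = 2;  u_1 = (u_0 − 2)/5 = -1/12
  u_1 = -1/12;  a_3 = 2;  u_2 = (u_1 − 2)/5 = -5/12
  u_2 = -5/12;  a_4 = 0;  u_3 = (u_2 − 0)/5 = -1/12
Digits: (0, 0, 2, 2, 0).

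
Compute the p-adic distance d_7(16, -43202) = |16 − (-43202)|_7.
d_7(16, -43202) = 1/2401

Step 1 — x − y = 16 − (-43202) = 43218. Step 2 — v_7(43218) = 4 (factor: 43218 = (7^4 · 18); the sign does not affect v_p). Step 3 — |x − y|_7 = 7^{-4} = 1/2401.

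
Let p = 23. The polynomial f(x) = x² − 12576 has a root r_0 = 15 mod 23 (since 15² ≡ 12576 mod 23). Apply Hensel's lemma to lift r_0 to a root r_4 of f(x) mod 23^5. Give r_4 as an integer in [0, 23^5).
r_4 = 4189419 (mod 6436343)

Hensel's recurrence: r_{i+1} = r_i − f(r_i)·(f′(r_i))^{-1} mod 23^{i+2}, with f′(x) = 2x. Iterate:
  r_0 = 15 (mod 23)
  r_1 = 268 (mod 529)
  r_2 = 3971 (mod 12167)
  r_3 = 271645 (mod 279841)
  r_4 = 4189419 (mod 6436343)
Final: r_4 = 4189419, and one checks f(r_4) ≡ 0 mod 23^5.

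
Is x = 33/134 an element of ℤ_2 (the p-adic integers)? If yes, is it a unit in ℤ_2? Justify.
x ∉ ℤ_2 (v_2(x) = -1 < 0)

ℤ_2 = {x ∈ ℚ_2 : v_2(x) ≥ 0} and ℤ_2^× = {x ∈ ℤ_2 : v_2(x) = 0}. Here v_2(33/134) = v_2(num) − v_2(den) = -1; compare against these criteria.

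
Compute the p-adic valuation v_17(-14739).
v_17(-14739) = 3

v_17(n) is the largest exponent k such that 17^k divides n. Factor out: -14739 = -17^3 · 3. (Sign doesn't affect v_p.) So v_17(-14739) = 3.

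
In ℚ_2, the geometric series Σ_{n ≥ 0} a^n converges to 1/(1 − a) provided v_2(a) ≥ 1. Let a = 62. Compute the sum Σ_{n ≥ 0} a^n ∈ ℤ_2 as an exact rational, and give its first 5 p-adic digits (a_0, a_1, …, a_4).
Σ a^n = 1/(1 − a) = -1/61;  first 5 digits = (1, 1, 0, 1, 0)

v_2(a) = 1 ≥ 1, so the series converges in ℤ_2 to 1/(1 − a) = 1/(1 − 62) = -1/61. Expand this rational in ℤ_2: compute digits iteratively via d_i = x_i mod 2, x_{i+1} = (x_i − d_i)/2. The first 5 digits are (1, 1, 0, 1, 0).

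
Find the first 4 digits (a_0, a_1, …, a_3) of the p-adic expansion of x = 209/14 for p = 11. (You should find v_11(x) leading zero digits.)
(a_0, …, a_3) = (0, 10, 0, 7)

v_11(209/14) = 1, so a_0 = ... = a_0 = 0. Factor out: x = 11^1 · u with u = 19/14 a unit in ℤ_11. Expand u iteratively via a_{v+i} = u_i mod 11, u_{i+1} = (u_i − a_{v+i})/11:
  u_0 = 19/14;  a_1 = 10;  u_1 = (u_0 − 10)/11 = -11/14
  u_1 = -11/14;  a_2 = 0;  u_2 = (u_1 − 0)/11 = -1/14
  u_2 = -1/14;  a_3 = 7;  u_3 = (u_2 − 7)/11 = -9/14
Digits: (0, 10, 0, 7).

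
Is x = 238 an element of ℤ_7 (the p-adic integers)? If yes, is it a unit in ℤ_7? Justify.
x ∈ ℤ_7 but not a unit; v_7(x) = 1 > 0

ℤ_7 = {x ∈ ℚ_7 : v_7(x) ≥ 0} and ℤ_7^× = {x ∈ ℤ_7 : v_7(x) = 0}. Here v_7(238) = v_7(num) − v_7(den) = 1; compare against these criteria.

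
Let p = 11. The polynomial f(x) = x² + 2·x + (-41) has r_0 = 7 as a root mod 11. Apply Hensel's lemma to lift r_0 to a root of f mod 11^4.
r_3 = 5375 (mod 14641)

Hensel: r_{i+1} = r_i − f(r_i)·(f′(r_i))^{-1} mod 11^{i+2}, f′(x) = 2x + 2. Iterate:
  r_0 = 7 (mod 11)
  r_1 = 51 (mod 121)
  r_2 = 51 (mod 1331)
  r_3 = 5375 (mod 14641)
Final: r = 5375 satisfies f(r) ≡ 0 mod 11^4.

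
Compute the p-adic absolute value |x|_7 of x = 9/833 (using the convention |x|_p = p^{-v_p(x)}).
|9/833|_7 = 49

Step 1 — compute v_7(x) by factoring powers of 7 out of the numerator and denominator: v_7(9/833) = -2. Step 2 — apply |x|_p = p^{-v_p(x)} = 7^{2} = 49.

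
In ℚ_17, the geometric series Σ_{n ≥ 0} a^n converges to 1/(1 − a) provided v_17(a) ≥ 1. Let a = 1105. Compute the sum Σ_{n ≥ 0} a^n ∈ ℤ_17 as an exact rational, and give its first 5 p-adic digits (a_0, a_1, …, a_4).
Σ a^n = 1/(1 − a) = -1/1104;  first 5 digits = (1, 14, 12, 0, 15)

v_17(a) = 1 ≥ 1, so the series converges in ℤ_17 to 1/(1 − a) = 1/(1 − 1105) = -1/1104. Expand this rational in ℤ_17: compute digits iteratively via d_i = x_i mod 17, x_{i+1} = (x_i − d_i)/17. The first 5 digits are (1, 14, 12, 0, 15).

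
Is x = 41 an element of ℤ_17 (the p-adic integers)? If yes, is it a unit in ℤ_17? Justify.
x ∈ ℤ_17^× (unit); v_17(x) = 0

ℤ_17 = {x ∈ ℚ_17 : v_17(x) ≥ 0} and ℤ_17^× = {x ∈ ℤ_17 : v_17(x) = 0}. Here v_17(41) = v_17(num) − v_17(den) = 0; compare against these criteria.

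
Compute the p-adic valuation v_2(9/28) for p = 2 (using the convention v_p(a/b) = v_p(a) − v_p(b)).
v_2(9/28) = -2

Factor powers of 2 from the numerator and denominator of the reduced fraction: 9 = 2^0 · 9 and 28 = 2^2 · 7. Apply v_p(a/b) = v_p(a) − v_p(b): v_2(9/28) = 0 − 2 = -2.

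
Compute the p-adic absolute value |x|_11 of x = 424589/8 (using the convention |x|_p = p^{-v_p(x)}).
|424589/8|_11 = 1/14641

Step 1 — compute v_11(x) by factoring powers of 11 out of the numerator and denominator: v_11(424589/8) = 4. Step 2 — apply |x|_p = p^{-v_p(x)} = 11^{-4} = 1/14641.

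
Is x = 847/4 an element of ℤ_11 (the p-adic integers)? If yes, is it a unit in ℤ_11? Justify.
x ∈ ℤ_11 but not a unit; v_11(x) = 2 > 0

ℤ_11 = {x ∈ ℚ_11 : v_11(x) ≥ 0} and ℤ_11^× = {x ∈ ℤ_11 : v_11(x) = 0}. Here v_11(847/4) = v_11(num) − v_11(den) = 2; compare against these criteria.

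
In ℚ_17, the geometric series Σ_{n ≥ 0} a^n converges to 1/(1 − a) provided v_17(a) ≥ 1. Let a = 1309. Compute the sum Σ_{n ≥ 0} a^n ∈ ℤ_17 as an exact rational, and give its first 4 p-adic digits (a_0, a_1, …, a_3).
Σ a^n = 1/(1 − a) = -1/1308;  first 4 digits = (1, 9, 0, 7)

v_17(a) = 1 ≥ 1, so the series converges in ℤ_17 to 1/(1 − a) = 1/(1 − 1309) = -1/1308. Expand this rational in ℤ_17: compute digits iteratively via d_i = x_i mod 17, x_{i+1} = (x_i − d_i)/17. The first 4 digits are (1, 9, 0, 7).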